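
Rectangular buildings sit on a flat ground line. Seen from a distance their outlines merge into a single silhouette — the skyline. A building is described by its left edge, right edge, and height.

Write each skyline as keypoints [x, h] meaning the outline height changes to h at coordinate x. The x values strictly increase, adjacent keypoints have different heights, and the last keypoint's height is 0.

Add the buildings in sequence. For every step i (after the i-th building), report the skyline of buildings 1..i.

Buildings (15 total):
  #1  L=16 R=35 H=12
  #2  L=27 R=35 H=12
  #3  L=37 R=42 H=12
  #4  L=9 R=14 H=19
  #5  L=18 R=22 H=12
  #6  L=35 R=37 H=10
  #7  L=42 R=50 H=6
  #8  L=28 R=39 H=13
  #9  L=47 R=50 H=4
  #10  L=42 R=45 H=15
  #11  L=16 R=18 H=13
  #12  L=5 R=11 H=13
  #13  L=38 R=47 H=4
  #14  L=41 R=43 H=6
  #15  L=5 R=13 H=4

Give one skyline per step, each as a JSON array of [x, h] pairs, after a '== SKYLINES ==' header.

== SKYLINES ==
[[16,12],[35,0]]
[[16,12],[35,0]]
[[16,12],[35,0],[37,12],[42,0]]
[[9,19],[14,0],[16,12],[35,0],[37,12],[42,0]]
[[9,19],[14,0],[16,12],[35,0],[37,12],[42,0]]
[[9,19],[14,0],[16,12],[35,10],[37,12],[42,0]]
[[9,19],[14,0],[16,12],[35,10],[37,12],[42,6],[50,0]]
[[9,19],[14,0],[16,12],[28,13],[39,12],[42,6],[50,0]]
[[9,19],[14,0],[16,12],[28,13],[39,12],[42,6],[50,0]]
[[9,19],[14,0],[16,12],[28,13],[39,12],[42,15],[45,6],[50,0]]
[[9,19],[14,0],[16,13],[18,12],[28,13],[39,12],[42,15],[45,6],[50,0]]
[[5,13],[9,19],[14,0],[16,13],[18,12],[28,13],[39,12],[42,15],[45,6],[50,0]]
[[5,13],[9,19],[14,0],[16,13],[18,12],[28,13],[39,12],[42,15],[45,6],[50,0]]
[[5,13],[9,19],[14,0],[16,13],[18,12],[28,13],[39,12],[42,15],[45,6],[50,0]]
[[5,13],[9,19],[14,0],[16,13],[18,12],[28,13],[39,12],[42,15],[45,6],[50,0]]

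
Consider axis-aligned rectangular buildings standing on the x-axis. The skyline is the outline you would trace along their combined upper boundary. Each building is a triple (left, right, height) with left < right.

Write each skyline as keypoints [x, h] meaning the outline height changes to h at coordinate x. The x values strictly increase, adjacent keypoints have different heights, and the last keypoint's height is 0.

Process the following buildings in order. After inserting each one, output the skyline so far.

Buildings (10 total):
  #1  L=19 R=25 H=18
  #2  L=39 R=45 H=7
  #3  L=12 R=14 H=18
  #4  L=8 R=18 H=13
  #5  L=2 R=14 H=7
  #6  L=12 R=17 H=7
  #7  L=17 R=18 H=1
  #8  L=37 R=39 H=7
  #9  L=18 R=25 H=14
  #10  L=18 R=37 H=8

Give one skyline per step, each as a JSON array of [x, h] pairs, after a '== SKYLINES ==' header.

== SKYLINES ==
[[19,18],[25,0]]
[[19,18],[25,0],[39,7],[45,0]]
[[12,18],[14,0],[19,18],[25,0],[39,7],[45,0]]
[[8,13],[12,18],[14,13],[18,0],[19,18],[25,0],[39,7],[45,0]]
[[2,7],[8,13],[12,18],[14,13],[18,0],[19,18],[25,0],[39,7],[45,0]]
[[2,7],[8,13],[12,18],[14,13],[18,0],[19,18],[25,0],[39,7],[45,0]]
[[2,7],[8,13],[12,18],[14,13],[18,0],[19,18],[25,0],[39,7],[45,0]]
[[2,7],[8,13],[12,18],[14,13],[18,0],[19,18],[25,0],[37,7],[45,0]]
[[2,7],[8,13],[12,18],[14,13],[18,14],[19,18],[25,0],[37,7],[45,0]]
[[2,7],[8,13],[12,18],[14,13],[18,14],[19,18],[25,8],[37,7],[45,0]]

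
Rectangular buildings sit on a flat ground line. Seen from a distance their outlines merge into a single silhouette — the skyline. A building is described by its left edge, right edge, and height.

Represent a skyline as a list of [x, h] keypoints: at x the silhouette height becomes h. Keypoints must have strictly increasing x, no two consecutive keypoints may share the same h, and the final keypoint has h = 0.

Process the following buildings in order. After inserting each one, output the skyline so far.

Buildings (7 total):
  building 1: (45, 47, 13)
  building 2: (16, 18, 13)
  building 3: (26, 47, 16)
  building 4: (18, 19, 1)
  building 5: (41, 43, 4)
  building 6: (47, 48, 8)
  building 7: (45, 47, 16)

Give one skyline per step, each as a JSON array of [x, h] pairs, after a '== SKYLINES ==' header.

== SKYLINES ==
[[45,13],[47,0]]
[[16,13],[18,0],[45,13],[47,0]]
[[16,13],[18,0],[26,16],[47,0]]
[[16,13],[18,1],[19,0],[26,16],[47,0]]
[[16,13],[18,1],[19,0],[26,16],[47,0]]
[[16,13],[18,1],[19,0],[26,16],[47,8],[48,0]]
[[16,13],[18,1],[19,0],[26,16],[47,8],[48,0]]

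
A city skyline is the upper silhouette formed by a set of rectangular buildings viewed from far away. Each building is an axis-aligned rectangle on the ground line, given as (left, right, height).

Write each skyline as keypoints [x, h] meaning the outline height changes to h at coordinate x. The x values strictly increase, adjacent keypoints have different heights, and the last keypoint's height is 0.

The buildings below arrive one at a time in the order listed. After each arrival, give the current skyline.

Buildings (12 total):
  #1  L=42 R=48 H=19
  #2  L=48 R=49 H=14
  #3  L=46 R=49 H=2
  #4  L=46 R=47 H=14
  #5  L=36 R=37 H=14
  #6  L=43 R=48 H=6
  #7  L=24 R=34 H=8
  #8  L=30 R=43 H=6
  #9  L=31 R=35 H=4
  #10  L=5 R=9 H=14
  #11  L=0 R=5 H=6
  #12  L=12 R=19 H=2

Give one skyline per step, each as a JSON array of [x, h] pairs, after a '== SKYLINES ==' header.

== SKYLINES ==
[[42,19],[48,0]]
[[42,19],[48,14],[49,0]]
[[42,19],[48,14],[49,0]]
[[42,19],[48,14],[49,0]]
[[36,14],[37,0],[42,19],[48,14],[49,0]]
[[36,14],[37,0],[42,19],[48,14],[49,0]]
[[24,8],[34,0],[36,14],[37,0],[42,19],[48,14],[49,0]]
[[24,8],[34,6],[36,14],[37,6],[42,19],[48,14],[49,0]]
[[24,8],[34,6],[36,14],[37,6],[42,19],[48,14],[49,0]]
[[5,14],[9,0],[24,8],[34,6],[36,14],[37,6],[42,19],[48,14],[49,0]]
[[0,6],[5,14],[9,0],[24,8],[34,6],[36,14],[37,6],[42,19],[48,14],[49,0]]
[[0,6],[5,14],[9,0],[12,2],[19,0],[24,8],[34,6],[36,14],[37,6],[42,19],[48,14],[49,0]]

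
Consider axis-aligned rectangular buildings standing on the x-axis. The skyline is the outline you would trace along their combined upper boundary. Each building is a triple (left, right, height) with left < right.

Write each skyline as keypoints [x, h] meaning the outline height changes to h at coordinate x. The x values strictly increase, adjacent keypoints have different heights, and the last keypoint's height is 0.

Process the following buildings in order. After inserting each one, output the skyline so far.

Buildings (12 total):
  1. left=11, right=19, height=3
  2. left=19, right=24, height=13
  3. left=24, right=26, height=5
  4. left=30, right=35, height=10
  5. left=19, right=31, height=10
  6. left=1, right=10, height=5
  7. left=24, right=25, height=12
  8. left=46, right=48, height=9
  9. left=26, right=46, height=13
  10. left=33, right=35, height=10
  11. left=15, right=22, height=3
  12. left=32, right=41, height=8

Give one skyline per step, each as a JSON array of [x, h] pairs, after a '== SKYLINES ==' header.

== SKYLINES ==
[[11,3],[19,0]]
[[11,3],[19,13],[24,0]]
[[11,3],[19,13],[24,5],[26,0]]
[[11,3],[19,13],[24,5],[26,0],[30,10],[35,0]]
[[11,3],[19,13],[24,10],[35,0]]
[[1,5],[10,0],[11,3],[19,13],[24,10],[35,0]]
[[1,5],[10,0],[11,3],[19,13],[24,12],[25,10],[35,0]]
[[1,5],[10,0],[11,3],[19,13],[24,12],[25,10],[35,0],[46,9],[48,0]]
[[1,5],[10,0],[11,3],[19,13],[24,12],[25,10],[26,13],[46,9],[48,0]]
[[1,5],[10,0],[11,3],[19,13],[24,12],[25,10],[26,13],[46,9],[48,0]]
[[1,5],[10,0],[11,3],[19,13],[24,12],[25,10],[26,13],[46,9],[48,0]]
[[1,5],[10,0],[11,3],[19,13],[24,12],[25,10],[26,13],[46,9],[48,0]]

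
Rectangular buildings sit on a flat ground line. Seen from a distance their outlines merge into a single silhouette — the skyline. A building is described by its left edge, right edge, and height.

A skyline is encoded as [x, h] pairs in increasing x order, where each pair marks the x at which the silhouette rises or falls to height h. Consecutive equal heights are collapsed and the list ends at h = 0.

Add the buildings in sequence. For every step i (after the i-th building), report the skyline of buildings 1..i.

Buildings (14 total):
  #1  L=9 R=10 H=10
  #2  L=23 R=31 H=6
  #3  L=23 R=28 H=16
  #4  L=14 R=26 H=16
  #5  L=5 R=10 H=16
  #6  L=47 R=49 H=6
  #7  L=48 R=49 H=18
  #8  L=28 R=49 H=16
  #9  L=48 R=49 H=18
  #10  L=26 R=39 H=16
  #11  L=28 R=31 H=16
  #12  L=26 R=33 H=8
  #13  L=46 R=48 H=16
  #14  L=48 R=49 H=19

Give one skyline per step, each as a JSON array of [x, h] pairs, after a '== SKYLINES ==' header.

== SKYLINES ==
[[9,10],[10,0]]
[[9,10],[10,0],[23,6],[31,0]]
[[9,10],[10,0],[23,16],[28,6],[31,0]]
[[9,10],[10,0],[14,16],[28,6],[31,0]]
[[5,16],[10,0],[14,16],[28,6],[31,0]]
[[5,16],[10,0],[14,16],[28,6],[31,0],[47,6],[49,0]]
[[5,16],[10,0],[14,16],[28,6],[31,0],[47,6],[48,18],[49,0]]
[[5,16],[10,0],[14,16],[48,18],[49,0]]
[[5,16],[10,0],[14,16],[48,18],[49,0]]
[[5,16],[10,0],[14,16],[48,18],[49,0]]
[[5,16],[10,0],[14,16],[48,18],[49,0]]
[[5,16],[10,0],[14,16],[48,18],[49,0]]
[[5,16],[10,0],[14,16],[48,18],[49,0]]
[[5,16],[10,0],[14,16],[48,19],[49,0]]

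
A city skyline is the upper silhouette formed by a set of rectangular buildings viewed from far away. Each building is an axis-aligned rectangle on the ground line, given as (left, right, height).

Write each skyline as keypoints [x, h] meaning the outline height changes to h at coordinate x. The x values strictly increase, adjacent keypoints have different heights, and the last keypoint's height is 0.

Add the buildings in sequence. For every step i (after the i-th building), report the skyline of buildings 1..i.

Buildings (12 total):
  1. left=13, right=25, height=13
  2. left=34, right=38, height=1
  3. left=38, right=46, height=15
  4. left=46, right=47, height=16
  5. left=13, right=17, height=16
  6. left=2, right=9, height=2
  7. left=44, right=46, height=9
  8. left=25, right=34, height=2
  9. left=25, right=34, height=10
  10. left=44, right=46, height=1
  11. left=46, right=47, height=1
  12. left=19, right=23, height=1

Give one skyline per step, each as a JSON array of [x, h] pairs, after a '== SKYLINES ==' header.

== SKYLINES ==
[[13,13],[25,0]]
[[13,13],[25,0],[34,1],[38,0]]
[[13,13],[25,0],[34,1],[38,15],[46,0]]
[[13,13],[25,0],[34,1],[38,15],[46,16],[47,0]]
[[13,16],[17,13],[25,0],[34,1],[38,15],[46,16],[47,0]]
[[2,2],[9,0],[13,16],[17,13],[25,0],[34,1],[38,15],[46,16],[47,0]]
[[2,2],[9,0],[13,16],[17,13],[25,0],[34,1],[38,15],[46,16],[47,0]]
[[2,2],[9,0],[13,16],[17,13],[25,2],[34,1],[38,15],[46,16],[47,0]]
[[2,2],[9,0],[13,16],[17,13],[25,10],[34,1],[38,15],[46,16],[47,0]]
[[2,2],[9,0],[13,16],[17,13],[25,10],[34,1],[38,15],[46,16],[47,0]]
[[2,2],[9,0],[13,16],[17,13],[25,10],[34,1],[38,15],[46,16],[47,0]]
[[2,2],[9,0],[13,16],[17,13],[25,10],[34,1],[38,15],[46,16],[47,0]]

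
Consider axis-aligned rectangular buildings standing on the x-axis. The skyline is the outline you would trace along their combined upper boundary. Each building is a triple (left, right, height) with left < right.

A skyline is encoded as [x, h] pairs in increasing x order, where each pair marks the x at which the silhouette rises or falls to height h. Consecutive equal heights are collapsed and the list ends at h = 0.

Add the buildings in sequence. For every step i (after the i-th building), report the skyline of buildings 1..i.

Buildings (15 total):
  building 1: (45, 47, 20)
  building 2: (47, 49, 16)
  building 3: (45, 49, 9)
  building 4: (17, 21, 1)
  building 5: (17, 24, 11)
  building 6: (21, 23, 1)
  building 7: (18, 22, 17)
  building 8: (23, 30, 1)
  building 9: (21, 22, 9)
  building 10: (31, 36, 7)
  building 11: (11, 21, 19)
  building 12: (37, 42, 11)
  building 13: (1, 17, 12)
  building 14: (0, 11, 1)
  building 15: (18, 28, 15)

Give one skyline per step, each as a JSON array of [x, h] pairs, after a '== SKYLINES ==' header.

== SKYLINES ==
[[45,20],[47,0]]
[[45,20],[47,16],[49,0]]
[[45,20],[47,16],[49,0]]
[[17,1],[21,0],[45,20],[47,16],[49,0]]
[[17,11],[24,0],[45,20],[47,16],[49,0]]
[[17,11],[24,0],[45,20],[47,16],[49,0]]
[[17,11],[18,17],[22,11],[24,0],[45,20],[47,16],[49,0]]
[[17,11],[18,17],[22,11],[24,1],[30,0],[45,20],[47,16],[49,0]]
[[17,11],[18,17],[22,11],[24,1],[30,0],[45,20],[47,16],[49,0]]
[[17,11],[18,17],[22,11],[24,1],[30,0],[31,7],[36,0],[45,20],[47,16],[49,0]]
[[11,19],[21,17],[22,11],[24,1],[30,0],[31,7],[36,0],[45,20],[47,16],[49,0]]
[[11,19],[21,17],[22,11],[24,1],[30,0],[31,7],[36,0],[37,11],[42,0],[45,20],[47,16],[49,0]]
[[1,12],[11,19],[21,17],[22,11],[24,1],[30,0],[31,7],[36,0],[37,11],[42,0],[45,20],[47,16],[49,0]]
[[0,1],[1,12],[11,19],[21,17],[22,11],[24,1],[30,0],[31,7],[36,0],[37,11],[42,0],[45,20],[47,16],[49,0]]
[[0,1],[1,12],[11,19],[21,17],[22,15],[28,1],[30,0],[31,7],[36,0],[37,11],[42,0],[45,20],[47,16],[49,0]]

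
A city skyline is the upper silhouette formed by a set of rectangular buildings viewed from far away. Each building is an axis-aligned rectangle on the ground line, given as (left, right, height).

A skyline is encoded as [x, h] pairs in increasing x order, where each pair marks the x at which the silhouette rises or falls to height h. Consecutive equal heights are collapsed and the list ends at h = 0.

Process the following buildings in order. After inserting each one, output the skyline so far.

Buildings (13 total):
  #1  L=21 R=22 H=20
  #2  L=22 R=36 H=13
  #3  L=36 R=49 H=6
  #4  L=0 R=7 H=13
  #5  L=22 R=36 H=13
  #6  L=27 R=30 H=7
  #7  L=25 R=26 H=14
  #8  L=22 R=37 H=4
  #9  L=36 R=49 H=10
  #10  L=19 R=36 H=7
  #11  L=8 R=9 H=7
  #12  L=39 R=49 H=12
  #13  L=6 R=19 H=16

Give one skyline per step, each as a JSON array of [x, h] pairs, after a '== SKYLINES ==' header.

== SKYLINES ==
[[21,20],[22,0]]
[[21,20],[22,13],[36,0]]
[[21,20],[22,13],[36,6],[49,0]]
[[0,13],[7,0],[21,20],[22,13],[36,6],[49,0]]
[[0,13],[7,0],[21,20],[22,13],[36,6],[49,0]]
[[0,13],[7,0],[21,20],[22,13],[36,6],[49,0]]
[[0,13],[7,0],[21,20],[22,13],[25,14],[26,13],[36,6],[49,0]]
[[0,13],[7,0],[21,20],[22,13],[25,14],[26,13],[36,6],[49,0]]
[[0,13],[7,0],[21,20],[22,13],[25,14],[26,13],[36,10],[49,0]]
[[0,13],[7,0],[19,7],[21,20],[22,13],[25,14],[26,13],[36,10],[49,0]]
[[0,13],[7,0],[8,7],[9,0],[19,7],[21,20],[22,13],[25,14],[26,13],[36,10],[49,0]]
[[0,13],[7,0],[8,7],[9,0],[19,7],[21,20],[22,13],[25,14],[26,13],[36,10],[39,12],[49,0]]
[[0,13],[6,16],[19,7],[21,20],[22,13],[25,14],[26,13],[36,10],[39,12],[49,0]]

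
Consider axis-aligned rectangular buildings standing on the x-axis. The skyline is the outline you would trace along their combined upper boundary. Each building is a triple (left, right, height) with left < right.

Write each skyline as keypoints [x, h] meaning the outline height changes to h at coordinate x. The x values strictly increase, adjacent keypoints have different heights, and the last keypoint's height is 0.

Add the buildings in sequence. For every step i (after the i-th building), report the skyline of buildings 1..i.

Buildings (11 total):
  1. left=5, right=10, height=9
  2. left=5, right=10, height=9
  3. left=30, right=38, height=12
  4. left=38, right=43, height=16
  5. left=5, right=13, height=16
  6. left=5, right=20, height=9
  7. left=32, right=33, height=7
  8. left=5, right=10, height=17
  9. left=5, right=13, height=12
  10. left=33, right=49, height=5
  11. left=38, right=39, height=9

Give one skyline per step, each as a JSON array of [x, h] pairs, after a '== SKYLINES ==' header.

== SKYLINES ==
[[5,9],[10,0]]
[[5,9],[10,0]]
[[5,9],[10,0],[30,12],[38,0]]
[[5,9],[10,0],[30,12],[38,16],[43,0]]
[[5,16],[13,0],[30,12],[38,16],[43,0]]
[[5,16],[13,9],[20,0],[30,12],[38,16],[43,0]]
[[5,16],[13,9],[20,0],[30,12],[38,16],[43,0]]
[[5,17],[10,16],[13,9],[20,0],[30,12],[38,16],[43,0]]
[[5,17],[10,16],[13,9],[20,0],[30,12],[38,16],[43,0]]
[[5,17],[10,16],[13,9],[20,0],[30,12],[38,16],[43,5],[49,0]]
[[5,17],[10,16],[13,9],[20,0],[30,12],[38,16],[43,5],[49,0]]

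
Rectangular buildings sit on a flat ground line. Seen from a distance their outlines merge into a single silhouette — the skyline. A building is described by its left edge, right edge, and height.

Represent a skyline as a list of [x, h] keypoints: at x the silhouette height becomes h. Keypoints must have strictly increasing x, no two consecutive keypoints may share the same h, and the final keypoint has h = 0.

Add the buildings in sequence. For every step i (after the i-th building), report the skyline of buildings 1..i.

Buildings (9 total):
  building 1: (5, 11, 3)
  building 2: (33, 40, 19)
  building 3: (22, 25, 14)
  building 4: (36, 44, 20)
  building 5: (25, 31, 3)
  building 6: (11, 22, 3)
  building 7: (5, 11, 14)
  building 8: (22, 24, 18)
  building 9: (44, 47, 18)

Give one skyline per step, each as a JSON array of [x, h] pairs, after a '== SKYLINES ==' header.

== SKYLINES ==
[[5,3],[11,0]]
[[5,3],[11,0],[33,19],[40,0]]
[[5,3],[11,0],[22,14],[25,0],[33,19],[40,0]]
[[5,3],[11,0],[22,14],[25,0],[33,19],[36,20],[44,0]]
[[5,3],[11,0],[22,14],[25,3],[31,0],[33,19],[36,20],[44,0]]
[[5,3],[22,14],[25,3],[31,0],[33,19],[36,20],[44,0]]
[[5,14],[11,3],[22,14],[25,3],[31,0],[33,19],[36,20],[44,0]]
[[5,14],[11,3],[22,18],[24,14],[25,3],[31,0],[33,19],[36,20],[44,0]]
[[5,14],[11,3],[22,18],[24,14],[25,3],[31,0],[33,19],[36,20],[44,18],[47,0]]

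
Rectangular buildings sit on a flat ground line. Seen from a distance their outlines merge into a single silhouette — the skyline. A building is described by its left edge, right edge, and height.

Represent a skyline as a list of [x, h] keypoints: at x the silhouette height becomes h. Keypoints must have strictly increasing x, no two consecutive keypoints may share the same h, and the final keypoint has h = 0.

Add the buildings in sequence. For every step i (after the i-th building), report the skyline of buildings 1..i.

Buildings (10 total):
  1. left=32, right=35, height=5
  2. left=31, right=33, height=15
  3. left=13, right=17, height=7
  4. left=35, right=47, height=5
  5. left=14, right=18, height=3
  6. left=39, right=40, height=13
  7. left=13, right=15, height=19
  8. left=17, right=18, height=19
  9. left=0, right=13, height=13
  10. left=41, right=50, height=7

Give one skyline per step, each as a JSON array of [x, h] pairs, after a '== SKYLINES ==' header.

== SKYLINES ==
[[32,5],[35,0]]
[[31,15],[33,5],[35,0]]
[[13,7],[17,0],[31,15],[33,5],[35,0]]
[[13,7],[17,0],[31,15],[33,5],[47,0]]
[[13,7],[17,3],[18,0],[31,15],[33,5],[47,0]]
[[13,7],[17,3],[18,0],[31,15],[33,5],[39,13],[40,5],[47,0]]
[[13,19],[15,7],[17,3],[18,0],[31,15],[33,5],[39,13],[40,5],[47,0]]
[[13,19],[15,7],[17,19],[18,0],[31,15],[33,5],[39,13],[40,5],[47,0]]
[[0,13],[13,19],[15,7],[17,19],[18,0],[31,15],[33,5],[39,13],[40,5],[47,0]]
[[0,13],[13,19],[15,7],[17,19],[18,0],[31,15],[33,5],[39,13],[40,5],[41,7],[50,0]]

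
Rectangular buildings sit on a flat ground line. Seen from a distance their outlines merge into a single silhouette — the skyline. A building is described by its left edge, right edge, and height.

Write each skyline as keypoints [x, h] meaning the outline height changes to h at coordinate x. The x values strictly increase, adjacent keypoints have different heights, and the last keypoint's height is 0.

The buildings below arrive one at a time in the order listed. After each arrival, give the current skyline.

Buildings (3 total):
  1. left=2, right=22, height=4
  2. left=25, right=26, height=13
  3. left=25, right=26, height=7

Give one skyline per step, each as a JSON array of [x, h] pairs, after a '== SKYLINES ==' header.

== SKYLINES ==
[[2,4],[22,0]]
[[2,4],[22,0],[25,13],[26,0]]
[[2,4],[22,0],[25,13],[26,0]]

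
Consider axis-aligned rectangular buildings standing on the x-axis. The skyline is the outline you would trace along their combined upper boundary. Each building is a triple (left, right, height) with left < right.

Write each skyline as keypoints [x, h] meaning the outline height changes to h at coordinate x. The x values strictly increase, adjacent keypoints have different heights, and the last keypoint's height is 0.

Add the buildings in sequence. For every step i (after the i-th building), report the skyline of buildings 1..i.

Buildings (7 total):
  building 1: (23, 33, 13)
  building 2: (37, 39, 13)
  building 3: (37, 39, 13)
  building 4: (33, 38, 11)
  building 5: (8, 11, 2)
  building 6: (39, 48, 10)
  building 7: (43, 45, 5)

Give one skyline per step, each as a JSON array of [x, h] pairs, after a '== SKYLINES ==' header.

== SKYLINES ==
[[23,13],[33,0]]
[[23,13],[33,0],[37,13],[39,0]]
[[23,13],[33,0],[37,13],[39,0]]
[[23,13],[33,11],[37,13],[39,0]]
[[8,2],[11,0],[23,13],[33,11],[37,13],[39,0]]
[[8,2],[11,0],[23,13],[33,11],[37,13],[39,10],[48,0]]
[[8,2],[11,0],[23,13],[33,11],[37,13],[39,10],[48,0]]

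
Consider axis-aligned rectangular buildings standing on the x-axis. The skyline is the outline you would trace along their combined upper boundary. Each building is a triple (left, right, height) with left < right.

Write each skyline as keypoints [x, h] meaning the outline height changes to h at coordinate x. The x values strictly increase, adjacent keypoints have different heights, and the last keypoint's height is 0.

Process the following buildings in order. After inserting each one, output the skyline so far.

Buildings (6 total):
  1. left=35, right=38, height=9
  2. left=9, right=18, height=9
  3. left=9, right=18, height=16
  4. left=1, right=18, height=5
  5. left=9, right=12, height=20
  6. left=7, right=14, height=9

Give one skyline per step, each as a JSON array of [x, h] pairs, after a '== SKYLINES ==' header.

== SKYLINES ==
[[35,9],[38,0]]
[[9,9],[18,0],[35,9],[38,0]]
[[9,16],[18,0],[35,9],[38,0]]
[[1,5],[9,16],[18,0],[35,9],[38,0]]
[[1,5],[9,20],[12,16],[18,0],[35,9],[38,0]]
[[1,5],[7,9],[9,20],[12,16],[18,0],[35,9],[38,0]]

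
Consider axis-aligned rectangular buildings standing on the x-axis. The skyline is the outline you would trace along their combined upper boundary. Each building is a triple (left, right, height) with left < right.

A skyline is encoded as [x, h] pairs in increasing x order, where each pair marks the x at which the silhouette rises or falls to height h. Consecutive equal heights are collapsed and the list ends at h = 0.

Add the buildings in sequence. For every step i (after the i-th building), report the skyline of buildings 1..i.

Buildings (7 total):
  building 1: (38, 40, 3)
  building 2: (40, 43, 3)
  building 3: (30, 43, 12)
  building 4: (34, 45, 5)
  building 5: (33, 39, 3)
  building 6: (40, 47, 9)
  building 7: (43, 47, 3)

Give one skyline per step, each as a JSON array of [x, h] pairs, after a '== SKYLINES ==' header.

== SKYLINES ==
[[38,3],[40,0]]
[[38,3],[43,0]]
[[30,12],[43,0]]
[[30,12],[43,5],[45,0]]
[[30,12],[43,5],[45,0]]
[[30,12],[43,9],[47,0]]
[[30,12],[43,9],[47,0]]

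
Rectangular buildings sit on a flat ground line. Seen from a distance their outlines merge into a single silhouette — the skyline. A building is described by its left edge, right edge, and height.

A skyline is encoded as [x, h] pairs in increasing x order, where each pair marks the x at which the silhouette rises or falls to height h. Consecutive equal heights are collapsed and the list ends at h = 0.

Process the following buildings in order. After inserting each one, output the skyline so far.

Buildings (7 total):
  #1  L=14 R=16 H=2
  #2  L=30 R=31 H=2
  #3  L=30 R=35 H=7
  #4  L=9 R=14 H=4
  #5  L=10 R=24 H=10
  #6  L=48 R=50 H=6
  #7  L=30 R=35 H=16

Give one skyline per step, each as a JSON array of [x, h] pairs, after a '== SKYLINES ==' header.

== SKYLINES ==
[[14,2],[16,0]]
[[14,2],[16,0],[30,2],[31,0]]
[[14,2],[16,0],[30,7],[35,0]]
[[9,4],[14,2],[16,0],[30,7],[35,0]]
[[9,4],[10,10],[24,0],[30,7],[35,0]]
[[9,4],[10,10],[24,0],[30,7],[35,0],[48,6],[50,0]]
[[9,4],[10,10],[24,0],[30,16],[35,0],[48,6],[50,0]]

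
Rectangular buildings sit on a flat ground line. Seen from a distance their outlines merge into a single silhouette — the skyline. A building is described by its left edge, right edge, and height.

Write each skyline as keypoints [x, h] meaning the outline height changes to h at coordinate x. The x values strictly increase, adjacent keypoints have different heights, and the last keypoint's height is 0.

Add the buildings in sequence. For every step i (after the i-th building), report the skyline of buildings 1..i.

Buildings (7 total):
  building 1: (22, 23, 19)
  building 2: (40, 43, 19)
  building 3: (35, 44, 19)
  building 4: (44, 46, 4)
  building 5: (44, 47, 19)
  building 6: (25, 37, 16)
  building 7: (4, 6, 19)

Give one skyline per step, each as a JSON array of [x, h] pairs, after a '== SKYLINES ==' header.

== SKYLINES ==
[[22,19],[23,0]]
[[22,19],[23,0],[40,19],[43,0]]
[[22,19],[23,0],[35,19],[44,0]]
[[22,19],[23,0],[35,19],[44,4],[46,0]]
[[22,19],[23,0],[35,19],[47,0]]
[[22,19],[23,0],[25,16],[35,19],[47,0]]
[[4,19],[6,0],[22,19],[23,0],[25,16],[35,19],[47,0]]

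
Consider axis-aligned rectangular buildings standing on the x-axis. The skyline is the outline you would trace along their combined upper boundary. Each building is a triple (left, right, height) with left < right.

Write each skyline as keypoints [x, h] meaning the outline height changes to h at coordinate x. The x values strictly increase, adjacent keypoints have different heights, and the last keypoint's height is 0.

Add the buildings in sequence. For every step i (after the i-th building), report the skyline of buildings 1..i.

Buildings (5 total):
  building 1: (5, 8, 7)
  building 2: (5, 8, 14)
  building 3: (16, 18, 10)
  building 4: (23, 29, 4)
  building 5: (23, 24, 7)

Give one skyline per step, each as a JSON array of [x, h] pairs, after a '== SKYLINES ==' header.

== SKYLINES ==
[[5,7],[8,0]]
[[5,14],[8,0]]
[[5,14],[8,0],[16,10],[18,0]]
[[5,14],[8,0],[16,10],[18,0],[23,4],[29,0]]
[[5,14],[8,0],[16,10],[18,0],[23,7],[24,4],[29,0]]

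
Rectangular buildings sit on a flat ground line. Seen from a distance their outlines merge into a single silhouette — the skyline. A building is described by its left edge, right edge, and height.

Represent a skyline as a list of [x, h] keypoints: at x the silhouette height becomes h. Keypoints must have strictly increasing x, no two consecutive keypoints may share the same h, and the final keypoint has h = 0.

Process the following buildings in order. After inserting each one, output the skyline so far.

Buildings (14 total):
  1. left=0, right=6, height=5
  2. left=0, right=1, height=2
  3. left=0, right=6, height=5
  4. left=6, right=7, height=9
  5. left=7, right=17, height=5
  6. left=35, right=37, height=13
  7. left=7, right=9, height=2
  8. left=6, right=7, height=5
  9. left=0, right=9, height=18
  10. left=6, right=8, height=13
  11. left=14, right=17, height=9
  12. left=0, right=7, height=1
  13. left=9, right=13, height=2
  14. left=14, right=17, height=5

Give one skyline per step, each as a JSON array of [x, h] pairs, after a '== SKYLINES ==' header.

== SKYLINES ==
[[0,5],[6,0]]
[[0,5],[6,0]]
[[0,5],[6,0]]
[[0,5],[6,9],[7,0]]
[[0,5],[6,9],[7,5],[17,0]]
[[0,5],[6,9],[7,5],[17,0],[35,13],[37,0]]
[[0,5],[6,9],[7,5],[17,0],[35,13],[37,0]]
[[0,5],[6,9],[7,5],[17,0],[35,13],[37,0]]
[[0,18],[9,5],[17,0],[35,13],[37,0]]
[[0,18],[9,5],[17,0],[35,13],[37,0]]
[[0,18],[9,5],[14,9],[17,0],[35,13],[37,0]]
[[0,18],[9,5],[14,9],[17,0],[35,13],[37,0]]
[[0,18],[9,5],[14,9],[17,0],[35,13],[37,0]]
[[0,18],[9,5],[14,9],[17,0],[35,13],[37,0]]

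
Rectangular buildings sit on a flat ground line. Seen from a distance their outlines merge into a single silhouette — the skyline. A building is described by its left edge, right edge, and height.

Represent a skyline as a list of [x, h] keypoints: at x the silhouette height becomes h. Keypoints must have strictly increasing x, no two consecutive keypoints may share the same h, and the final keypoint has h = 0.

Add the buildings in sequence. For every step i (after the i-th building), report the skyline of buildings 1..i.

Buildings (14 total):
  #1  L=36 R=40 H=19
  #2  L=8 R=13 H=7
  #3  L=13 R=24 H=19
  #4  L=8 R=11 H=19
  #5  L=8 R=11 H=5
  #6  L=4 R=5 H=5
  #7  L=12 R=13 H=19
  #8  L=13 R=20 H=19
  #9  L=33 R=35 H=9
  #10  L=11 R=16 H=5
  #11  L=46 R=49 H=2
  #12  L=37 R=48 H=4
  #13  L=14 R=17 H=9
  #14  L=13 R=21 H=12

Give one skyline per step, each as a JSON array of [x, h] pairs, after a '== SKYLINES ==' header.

== SKYLINES ==
[[36,19],[40,0]]
[[8,7],[13,0],[36,19],[40,0]]
[[8,7],[13,19],[24,0],[36,19],[40,0]]
[[8,19],[11,7],[13,19],[24,0],[36,19],[40,0]]
[[8,19],[11,7],[13,19],[24,0],[36,19],[40,0]]
[[4,5],[5,0],[8,19],[11,7],[13,19],[24,0],[36,19],[40,0]]
[[4,5],[5,0],[8,19],[11,7],[12,19],[24,0],[36,19],[40,0]]
[[4,5],[5,0],[8,19],[11,7],[12,19],[24,0],[36,19],[40,0]]
[[4,5],[5,0],[8,19],[11,7],[12,19],[24,0],[33,9],[35,0],[36,19],[40,0]]
[[4,5],[5,0],[8,19],[11,7],[12,19],[24,0],[33,9],[35,0],[36,19],[40,0]]
[[4,5],[5,0],[8,19],[11,7],[12,19],[24,0],[33,9],[35,0],[36,19],[40,0],[46,2],[49,0]]
[[4,5],[5,0],[8,19],[11,7],[12,19],[24,0],[33,9],[35,0],[36,19],[40,4],[48,2],[49,0]]
[[4,5],[5,0],[8,19],[11,7],[12,19],[24,0],[33,9],[35,0],[36,19],[40,4],[48,2],[49,0]]
[[4,5],[5,0],[8,19],[11,7],[12,19],[24,0],[33,9],[35,0],[36,19],[40,4],[48,2],[49,0]]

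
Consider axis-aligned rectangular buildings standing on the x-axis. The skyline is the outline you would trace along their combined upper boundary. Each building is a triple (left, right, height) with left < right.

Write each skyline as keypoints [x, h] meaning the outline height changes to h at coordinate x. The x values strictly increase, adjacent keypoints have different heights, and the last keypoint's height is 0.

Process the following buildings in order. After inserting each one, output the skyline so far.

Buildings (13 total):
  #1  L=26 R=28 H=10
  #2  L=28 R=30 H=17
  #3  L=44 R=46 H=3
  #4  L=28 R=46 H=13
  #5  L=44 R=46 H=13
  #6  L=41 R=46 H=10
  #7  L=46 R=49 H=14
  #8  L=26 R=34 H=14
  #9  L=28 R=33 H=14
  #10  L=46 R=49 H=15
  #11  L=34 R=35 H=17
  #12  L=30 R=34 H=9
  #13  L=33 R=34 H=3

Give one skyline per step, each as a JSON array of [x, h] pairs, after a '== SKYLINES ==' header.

== SKYLINES ==
[[26,10],[28,0]]
[[26,10],[28,17],[30,0]]
[[26,10],[28,17],[30,0],[44,3],[46,0]]
[[26,10],[28,17],[30,13],[46,0]]
[[26,10],[28,17],[30,13],[46,0]]
[[26,10],[28,17],[30,13],[46,0]]
[[26,10],[28,17],[30,13],[46,14],[49,0]]
[[26,14],[28,17],[30,14],[34,13],[46,14],[49,0]]
[[26,14],[28,17],[30,14],[34,13],[46,14],[49,0]]
[[26,14],[28,17],[30,14],[34,13],[46,15],[49,0]]
[[26,14],[28,17],[30,14],[34,17],[35,13],[46,15],[49,0]]
[[26,14],[28,17],[30,14],[34,17],[35,13],[46,15],[49,0]]
[[26,14],[28,17],[30,14],[34,17],[35,13],[46,15],[49,0]]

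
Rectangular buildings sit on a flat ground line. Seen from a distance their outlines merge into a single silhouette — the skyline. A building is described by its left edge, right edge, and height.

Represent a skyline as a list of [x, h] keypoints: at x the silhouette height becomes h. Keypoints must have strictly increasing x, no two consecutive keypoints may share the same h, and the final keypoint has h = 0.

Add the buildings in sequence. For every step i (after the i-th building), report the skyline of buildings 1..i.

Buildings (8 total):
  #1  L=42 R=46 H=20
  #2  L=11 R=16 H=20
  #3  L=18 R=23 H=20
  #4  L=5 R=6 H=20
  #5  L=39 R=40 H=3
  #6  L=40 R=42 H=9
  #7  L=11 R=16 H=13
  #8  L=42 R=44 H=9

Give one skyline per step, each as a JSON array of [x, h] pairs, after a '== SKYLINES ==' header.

== SKYLINES ==
[[42,20],[46,0]]
[[11,20],[16,0],[42,20],[46,0]]
[[11,20],[16,0],[18,20],[23,0],[42,20],[46,0]]
[[5,20],[6,0],[11,20],[16,0],[18,20],[23,0],[42,20],[46,0]]
[[5,20],[6,0],[11,20],[16,0],[18,20],[23,0],[39,3],[40,0],[42,20],[46,0]]
[[5,20],[6,0],[11,20],[16,0],[18,20],[23,0],[39,3],[40,9],[42,20],[46,0]]
[[5,20],[6,0],[11,20],[16,0],[18,20],[23,0],[39,3],[40,9],[42,20],[46,0]]
[[5,20],[6,0],[11,20],[16,0],[18,20],[23,0],[39,3],[40,9],[42,20],[46,0]]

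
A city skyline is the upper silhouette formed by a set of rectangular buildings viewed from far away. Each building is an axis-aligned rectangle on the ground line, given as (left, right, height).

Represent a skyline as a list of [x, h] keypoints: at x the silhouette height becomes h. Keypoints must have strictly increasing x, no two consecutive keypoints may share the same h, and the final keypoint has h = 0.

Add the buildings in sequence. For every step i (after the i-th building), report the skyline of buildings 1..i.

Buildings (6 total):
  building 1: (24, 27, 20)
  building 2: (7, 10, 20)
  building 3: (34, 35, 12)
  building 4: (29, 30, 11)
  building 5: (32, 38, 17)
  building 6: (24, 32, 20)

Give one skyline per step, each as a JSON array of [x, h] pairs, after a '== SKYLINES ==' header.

== SKYLINES ==
[[24,20],[27,0]]
[[7,20],[10,0],[24,20],[27,0]]
[[7,20],[10,0],[24,20],[27,0],[34,12],[35,0]]
[[7,20],[10,0],[24,20],[27,0],[29,11],[30,0],[34,12],[35,0]]
[[7,20],[10,0],[24,20],[27,0],[29,11],[30,0],[32,17],[38,0]]
[[7,20],[10,0],[24,20],[32,17],[38,0]]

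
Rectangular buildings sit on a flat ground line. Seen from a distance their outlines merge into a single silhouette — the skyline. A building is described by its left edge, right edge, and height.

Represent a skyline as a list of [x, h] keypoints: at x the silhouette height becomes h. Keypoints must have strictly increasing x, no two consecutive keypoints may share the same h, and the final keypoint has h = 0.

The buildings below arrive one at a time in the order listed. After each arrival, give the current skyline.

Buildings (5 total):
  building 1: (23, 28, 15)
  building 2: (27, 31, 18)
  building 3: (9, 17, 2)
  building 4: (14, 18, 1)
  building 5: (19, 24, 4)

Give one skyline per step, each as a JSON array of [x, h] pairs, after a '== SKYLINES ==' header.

== SKYLINES ==
[[23,15],[28,0]]
[[23,15],[27,18],[31,0]]
[[9,2],[17,0],[23,15],[27,18],[31,0]]
[[9,2],[17,1],[18,0],[23,15],[27,18],[31,0]]
[[9,2],[17,1],[18,0],[19,4],[23,15],[27,18],[31,0]]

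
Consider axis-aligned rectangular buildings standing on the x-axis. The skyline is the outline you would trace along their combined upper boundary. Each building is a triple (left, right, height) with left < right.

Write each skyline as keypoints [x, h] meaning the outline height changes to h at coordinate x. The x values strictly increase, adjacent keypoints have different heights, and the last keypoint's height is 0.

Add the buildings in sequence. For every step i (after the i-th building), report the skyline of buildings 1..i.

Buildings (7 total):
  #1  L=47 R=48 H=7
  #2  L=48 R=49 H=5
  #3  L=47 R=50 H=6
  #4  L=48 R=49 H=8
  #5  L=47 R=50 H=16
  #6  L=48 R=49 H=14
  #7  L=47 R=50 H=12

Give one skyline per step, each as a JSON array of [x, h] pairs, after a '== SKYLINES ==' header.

== SKYLINES ==
[[47,7],[48,0]]
[[47,7],[48,5],[49,0]]
[[47,7],[48,6],[50,0]]
[[47,7],[48,8],[49,6],[50,0]]
[[47,16],[50,0]]
[[47,16],[50,0]]
[[47,16],[50,0]]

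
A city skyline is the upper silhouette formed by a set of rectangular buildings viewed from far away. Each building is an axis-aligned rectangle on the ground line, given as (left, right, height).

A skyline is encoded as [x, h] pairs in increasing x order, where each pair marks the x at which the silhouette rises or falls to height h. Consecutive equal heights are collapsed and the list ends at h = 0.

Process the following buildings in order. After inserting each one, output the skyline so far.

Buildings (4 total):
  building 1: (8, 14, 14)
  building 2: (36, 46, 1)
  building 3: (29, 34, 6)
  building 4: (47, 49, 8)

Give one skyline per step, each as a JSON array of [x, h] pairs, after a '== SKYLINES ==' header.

== SKYLINES ==
[[8,14],[14,0]]
[[8,14],[14,0],[36,1],[46,0]]
[[8,14],[14,0],[29,6],[34,0],[36,1],[46,0]]
[[8,14],[14,0],[29,6],[34,0],[36,1],[46,0],[47,8],[49,0]]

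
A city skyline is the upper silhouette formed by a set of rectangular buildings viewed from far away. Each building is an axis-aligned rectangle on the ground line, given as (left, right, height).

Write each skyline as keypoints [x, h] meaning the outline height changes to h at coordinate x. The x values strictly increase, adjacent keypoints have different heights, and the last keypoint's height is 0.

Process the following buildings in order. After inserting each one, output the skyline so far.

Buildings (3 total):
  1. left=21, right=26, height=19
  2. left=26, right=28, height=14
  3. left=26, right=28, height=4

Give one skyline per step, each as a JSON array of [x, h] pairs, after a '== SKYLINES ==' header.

== SKYLINES ==
[[21,19],[26,0]]
[[21,19],[26,14],[28,0]]
[[21,19],[26,14],[28,0]]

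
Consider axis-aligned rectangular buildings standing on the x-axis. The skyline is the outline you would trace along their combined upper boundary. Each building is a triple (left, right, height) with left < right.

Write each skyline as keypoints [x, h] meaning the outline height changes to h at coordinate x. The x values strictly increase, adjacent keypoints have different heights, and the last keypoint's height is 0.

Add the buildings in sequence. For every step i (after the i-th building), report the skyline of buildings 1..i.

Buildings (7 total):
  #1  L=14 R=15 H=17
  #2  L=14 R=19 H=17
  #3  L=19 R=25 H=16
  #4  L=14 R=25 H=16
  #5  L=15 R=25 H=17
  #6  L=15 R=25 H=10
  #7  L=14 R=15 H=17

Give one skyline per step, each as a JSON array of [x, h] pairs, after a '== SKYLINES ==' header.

== SKYLINES ==
[[14,17],[15,0]]
[[14,17],[19,0]]
[[14,17],[19,16],[25,0]]
[[14,17],[19,16],[25,0]]
[[14,17],[25,0]]
[[14,17],[25,0]]
[[14,17],[25,0]]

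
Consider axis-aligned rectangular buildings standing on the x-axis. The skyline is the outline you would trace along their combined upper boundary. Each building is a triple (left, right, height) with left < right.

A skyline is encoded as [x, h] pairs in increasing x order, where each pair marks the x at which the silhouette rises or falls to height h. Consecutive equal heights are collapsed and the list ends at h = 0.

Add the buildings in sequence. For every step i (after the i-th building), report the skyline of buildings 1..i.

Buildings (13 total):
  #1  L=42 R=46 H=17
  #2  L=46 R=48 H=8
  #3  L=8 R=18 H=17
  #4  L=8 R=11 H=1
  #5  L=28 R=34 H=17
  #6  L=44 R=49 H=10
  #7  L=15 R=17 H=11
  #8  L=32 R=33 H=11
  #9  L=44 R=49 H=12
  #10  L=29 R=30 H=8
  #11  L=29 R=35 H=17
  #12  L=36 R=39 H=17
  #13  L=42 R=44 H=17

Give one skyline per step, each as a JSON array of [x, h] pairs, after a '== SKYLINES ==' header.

== SKYLINES ==
[[42,17],[46,0]]
[[42,17],[46,8],[48,0]]
[[8,17],[18,0],[42,17],[46,8],[48,0]]
[[8,17],[18,0],[42,17],[46,8],[48,0]]
[[8,17],[18,0],[28,17],[34,0],[42,17],[46,8],[48,0]]
[[8,17],[18,0],[28,17],[34,0],[42,17],[46,10],[49,0]]
[[8,17],[18,0],[28,17],[34,0],[42,17],[46,10],[49,0]]
[[8,17],[18,0],[28,17],[34,0],[42,17],[46,10],[49,0]]
[[8,17],[18,0],[28,17],[34,0],[42,17],[46,12],[49,0]]
[[8,17],[18,0],[28,17],[34,0],[42,17],[46,12],[49,0]]
[[8,17],[18,0],[28,17],[35,0],[42,17],[46,12],[49,0]]
[[8,17],[18,0],[28,17],[35,0],[36,17],[39,0],[42,17],[46,12],[49,0]]
[[8,17],[18,0],[28,17],[35,0],[36,17],[39,0],[42,17],[46,12],[49,0]]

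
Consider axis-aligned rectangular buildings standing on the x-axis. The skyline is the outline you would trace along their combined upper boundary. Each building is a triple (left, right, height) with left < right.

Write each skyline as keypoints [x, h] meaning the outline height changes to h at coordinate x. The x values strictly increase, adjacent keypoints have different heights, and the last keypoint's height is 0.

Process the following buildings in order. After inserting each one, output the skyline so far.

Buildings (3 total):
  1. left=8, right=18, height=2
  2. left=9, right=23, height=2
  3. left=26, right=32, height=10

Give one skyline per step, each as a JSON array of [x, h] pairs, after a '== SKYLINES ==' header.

== SKYLINES ==
[[8,2],[18,0]]
[[8,2],[23,0]]
[[8,2],[23,0],[26,10],[32,0]]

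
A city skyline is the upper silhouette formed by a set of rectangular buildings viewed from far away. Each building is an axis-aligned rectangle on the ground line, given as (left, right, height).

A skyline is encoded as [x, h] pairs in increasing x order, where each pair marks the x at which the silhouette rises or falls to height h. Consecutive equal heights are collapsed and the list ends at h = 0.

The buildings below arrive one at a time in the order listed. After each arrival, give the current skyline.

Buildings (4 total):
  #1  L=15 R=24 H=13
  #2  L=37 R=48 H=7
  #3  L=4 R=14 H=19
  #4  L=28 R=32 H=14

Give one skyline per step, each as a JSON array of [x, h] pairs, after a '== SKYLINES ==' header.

== SKYLINES ==
[[15,13],[24,0]]
[[15,13],[24,0],[37,7],[48,0]]
[[4,19],[14,0],[15,13],[24,0],[37,7],[48,0]]
[[4,19],[14,0],[15,13],[24,0],[28,14],[32,0],[37,7],[48,0]]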